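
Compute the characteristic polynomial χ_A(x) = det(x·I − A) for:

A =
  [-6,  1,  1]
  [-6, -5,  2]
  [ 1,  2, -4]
x^3 + 15*x^2 + 75*x + 125

Expanding det(x·I − A) (e.g. by cofactor expansion or by noting that A is similar to its Jordan form J, which has the same characteristic polynomial as A) gives
  χ_A(x) = x^3 + 15*x^2 + 75*x + 125
which factors as (x + 5)^3. The eigenvalues (with algebraic multiplicities) are λ = -5 with multiplicity 3.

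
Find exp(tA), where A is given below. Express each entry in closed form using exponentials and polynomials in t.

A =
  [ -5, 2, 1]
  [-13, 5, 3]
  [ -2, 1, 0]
e^{tA} =
  [-3*t^2/2 - 5*t + 1, t^2/2 + 2*t, t^2/2 + t]
  [-3*t^2 - 13*t, t^2 + 5*t + 1, t^2 + 3*t]
  [-3*t^2/2 - 2*t, t^2/2 + t, t^2/2 + 1]

Strategy: write A = P · J · P⁻¹ where J is a Jordan canonical form, so e^{tA} = P · e^{tJ} · P⁻¹, and e^{tJ} can be computed block-by-block.

A has Jordan form
J =
  [0, 1, 0]
  [0, 0, 1]
  [0, 0, 0]
(up to reordering of blocks).

Per-block formulas:
  For a 3×3 Jordan block J_3(0): exp(t · J_3(0)) = e^(0t)·(I + t·N + (t^2/2)·N^2), where N is the 3×3 nilpotent shift.

After assembling e^{tJ} and conjugating by P, we get:

e^{tA} =
  [-3*t^2/2 - 5*t + 1, t^2/2 + 2*t, t^2/2 + t]
  [-3*t^2 - 13*t, t^2 + 5*t + 1, t^2 + 3*t]
  [-3*t^2/2 - 2*t, t^2/2 + t, t^2/2 + 1]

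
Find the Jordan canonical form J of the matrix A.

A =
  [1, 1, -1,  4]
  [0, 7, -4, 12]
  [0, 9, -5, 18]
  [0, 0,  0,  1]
J_3(1) ⊕ J_1(1)

The characteristic polynomial is
  det(x·I − A) = x^4 - 4*x^3 + 6*x^2 - 4*x + 1 = (x - 1)^4

Eigenvalues and multiplicities (the geometric multiplicity of λ is n − rank(A − λI), which equals the number of Jordan blocks for λ):
  λ = 1: algebraic multiplicity = 4, geometric multiplicity = 2

Determining the block sizes for each eigenvalue:
  λ = 1: with am = 4 and gm = 2, the partition is not yet determined (e.g. several partitions of 4 into 2 parts exist). Let N = A − (1)·I. Computing rank(N^1) = 2, rank(N^2) = 1, rank(N^3) = 0; the number of blocks of size ≥ j is rank(N^{j−1}) − rank(N^j), giving [2, 1, 1]. So we have 1 block(s) of size 3, 1 block(s) of size 1 → block sizes [3, 1]

Assembling the blocks gives a Jordan form
J =
  [1, 1, 0, 0]
  [0, 1, 1, 0]
  [0, 0, 1, 0]
  [0, 0, 0, 1]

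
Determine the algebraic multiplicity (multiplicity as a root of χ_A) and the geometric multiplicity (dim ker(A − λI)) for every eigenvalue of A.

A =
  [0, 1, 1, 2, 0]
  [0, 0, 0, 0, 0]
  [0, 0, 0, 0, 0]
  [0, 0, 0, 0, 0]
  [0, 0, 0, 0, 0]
λ = 0: alg = 5, geom = 4

Step 1 — factor the characteristic polynomial to read off the algebraic multiplicities:
  χ_A(x) = x^5

Step 2 — compute geometric multiplicities via the rank-nullity identity g(λ) = n − rank(A − λI):
  rank(A − (0)·I) = 1, so dim ker(A − (0)·I) = n − 1 = 4

Summary:
  λ = 0: algebraic multiplicity = 5, geometric multiplicity = 4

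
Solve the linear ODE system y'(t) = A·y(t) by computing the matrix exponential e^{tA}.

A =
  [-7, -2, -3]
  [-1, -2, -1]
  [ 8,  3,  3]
e^{tA} =
  [3*t^2*exp(-2*t)/2 - 5*t*exp(-2*t) + exp(-2*t), t^2*exp(-2*t)/2 - 2*t*exp(-2*t), t^2*exp(-2*t) - 3*t*exp(-2*t)]
  [-3*t^2*exp(-2*t)/2 - t*exp(-2*t), -t^2*exp(-2*t)/2 + exp(-2*t), -t^2*exp(-2*t) - t*exp(-2*t)]
  [-3*t^2*exp(-2*t)/2 + 8*t*exp(-2*t), -t^2*exp(-2*t)/2 + 3*t*exp(-2*t), -t^2*exp(-2*t) + 5*t*exp(-2*t) + exp(-2*t)]

Strategy: write A = P · J · P⁻¹ where J is a Jordan canonical form, so e^{tA} = P · e^{tJ} · P⁻¹, and e^{tJ} can be computed block-by-block.

A has Jordan form
J =
  [-2,  1,  0]
  [ 0, -2,  1]
  [ 0,  0, -2]
(up to reordering of blocks).

Per-block formulas:
  For a 3×3 Jordan block J_3(-2): exp(t · J_3(-2)) = e^(-2t)·(I + t·N + (t^2/2)·N^2), where N is the 3×3 nilpotent shift.

After assembling e^{tJ} and conjugating by P, we get:

e^{tA} =
  [3*t^2*exp(-2*t)/2 - 5*t*exp(-2*t) + exp(-2*t), t^2*exp(-2*t)/2 - 2*t*exp(-2*t), t^2*exp(-2*t) - 3*t*exp(-2*t)]
  [-3*t^2*exp(-2*t)/2 - t*exp(-2*t), -t^2*exp(-2*t)/2 + exp(-2*t), -t^2*exp(-2*t) - t*exp(-2*t)]
  [-3*t^2*exp(-2*t)/2 + 8*t*exp(-2*t), -t^2*exp(-2*t)/2 + 3*t*exp(-2*t), -t^2*exp(-2*t) + 5*t*exp(-2*t) + exp(-2*t)]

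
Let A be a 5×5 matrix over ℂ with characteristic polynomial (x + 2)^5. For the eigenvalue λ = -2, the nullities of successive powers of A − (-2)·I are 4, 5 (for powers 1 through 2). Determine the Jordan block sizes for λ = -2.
Block sizes for λ = -2: [2, 1, 1, 1]

From the dimensions of kernels of powers, the number of Jordan blocks of size at least j is d_j − d_{j−1} where d_j = dim ker(N^j) (with d_0 = 0). Computing the differences gives [4, 1].
The number of blocks of size exactly k is (#blocks of size ≥ k) − (#blocks of size ≥ k + 1), so the partition is: 3 block(s) of size 1, 1 block(s) of size 2.
In nonincreasing order the block sizes are [2, 1, 1, 1].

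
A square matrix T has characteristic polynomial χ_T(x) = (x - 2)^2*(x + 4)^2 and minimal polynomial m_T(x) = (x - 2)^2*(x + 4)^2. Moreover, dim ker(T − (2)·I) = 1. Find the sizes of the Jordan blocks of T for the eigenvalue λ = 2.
Block sizes for λ = 2: [2]

Step 1 — from the characteristic polynomial, algebraic multiplicity of λ = 2 is 2. From dim ker(T − (2)·I) = 1, there are exactly 1 Jordan blocks for λ = 2.
Step 2 — from the minimal polynomial, the factor (x − 2)^2 tells us the largest block for λ = 2 has size 2.
Step 3 — with total size 2, 1 blocks, and largest block 2, the block sizes (in nonincreasing order) are [2].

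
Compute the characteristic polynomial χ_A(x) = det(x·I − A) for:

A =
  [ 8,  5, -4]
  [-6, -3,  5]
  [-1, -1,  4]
x^3 - 9*x^2 + 27*x - 27

Expanding det(x·I − A) (e.g. by cofactor expansion or by noting that A is similar to its Jordan form J, which has the same characteristic polynomial as A) gives
  χ_A(x) = x^3 - 9*x^2 + 27*x - 27
which factors as (x - 3)^3. The eigenvalues (with algebraic multiplicities) are λ = 3 with multiplicity 3.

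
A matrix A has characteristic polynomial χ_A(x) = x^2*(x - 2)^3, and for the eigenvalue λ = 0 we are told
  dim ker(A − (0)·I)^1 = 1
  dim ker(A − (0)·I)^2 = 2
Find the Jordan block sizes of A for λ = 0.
Block sizes for λ = 0: [2]

From the dimensions of kernels of powers, the number of Jordan blocks of size at least j is d_j − d_{j−1} where d_j = dim ker(N^j) (with d_0 = 0). Computing the differences gives [1, 1].
The number of blocks of size exactly k is (#blocks of size ≥ k) − (#blocks of size ≥ k + 1), so the partition is: 1 block(s) of size 2.
In nonincreasing order the block sizes are [2].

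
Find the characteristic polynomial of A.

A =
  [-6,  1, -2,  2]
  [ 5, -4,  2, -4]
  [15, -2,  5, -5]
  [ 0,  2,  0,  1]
x^4 + 4*x^3 + 6*x^2 + 4*x + 1

Expanding det(x·I − A) (e.g. by cofactor expansion or by noting that A is similar to its Jordan form J, which has the same characteristic polynomial as A) gives
  χ_A(x) = x^4 + 4*x^3 + 6*x^2 + 4*x + 1
which factors as (x + 1)^4. The eigenvalues (with algebraic multiplicities) are λ = -1 with multiplicity 4.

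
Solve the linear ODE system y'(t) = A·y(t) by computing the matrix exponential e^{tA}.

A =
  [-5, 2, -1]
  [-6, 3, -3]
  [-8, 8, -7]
e^{tA} =
  [-2*t*exp(-3*t) + exp(-3*t), 2*t*exp(-3*t), -t*exp(-3*t)]
  [-6*t*exp(-3*t), 6*t*exp(-3*t) + exp(-3*t), -3*t*exp(-3*t)]
  [-8*t*exp(-3*t), 8*t*exp(-3*t), -4*t*exp(-3*t) + exp(-3*t)]

Strategy: write A = P · J · P⁻¹ where J is a Jordan canonical form, so e^{tA} = P · e^{tJ} · P⁻¹, and e^{tJ} can be computed block-by-block.

A has Jordan form
J =
  [-3,  1,  0]
  [ 0, -3,  0]
  [ 0,  0, -3]
(up to reordering of blocks).

Per-block formulas:
  For a 1×1 block at λ = -3: exp(t · [-3]) = [e^(-3t)].
  For a 2×2 Jordan block J_2(-3): exp(t · J_2(-3)) = e^(-3t)·(I + t·N), where N is the 2×2 nilpotent shift.

After assembling e^{tJ} and conjugating by P, we get:

e^{tA} =
  [-2*t*exp(-3*t) + exp(-3*t), 2*t*exp(-3*t), -t*exp(-3*t)]
  [-6*t*exp(-3*t), 6*t*exp(-3*t) + exp(-3*t), -3*t*exp(-3*t)]
  [-8*t*exp(-3*t), 8*t*exp(-3*t), -4*t*exp(-3*t) + exp(-3*t)]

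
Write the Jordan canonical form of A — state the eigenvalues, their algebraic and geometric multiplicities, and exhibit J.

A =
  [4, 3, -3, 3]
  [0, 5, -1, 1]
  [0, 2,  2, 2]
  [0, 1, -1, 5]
J_2(4) ⊕ J_1(4) ⊕ J_1(4)

The characteristic polynomial is
  det(x·I − A) = x^4 - 16*x^3 + 96*x^2 - 256*x + 256 = (x - 4)^4

Eigenvalues and multiplicities (the geometric multiplicity of λ is n − rank(A − λI), which equals the number of Jordan blocks for λ):
  λ = 4: algebraic multiplicity = 4, geometric multiplicity = 3

Determining the block sizes for each eigenvalue:
  λ = 4: 3 blocks summing to 4 forces exactly one block of size 2 and the rest size 1 → block sizes [2, 1, 1]

Assembling the blocks gives a Jordan form
J =
  [4, 1, 0, 0]
  [0, 4, 0, 0]
  [0, 0, 4, 0]
  [0, 0, 0, 4]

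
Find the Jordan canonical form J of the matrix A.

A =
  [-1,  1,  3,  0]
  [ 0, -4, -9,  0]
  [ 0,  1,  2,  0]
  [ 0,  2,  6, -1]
J_2(-1) ⊕ J_1(-1) ⊕ J_1(-1)

The characteristic polynomial is
  det(x·I − A) = x^4 + 4*x^3 + 6*x^2 + 4*x + 1 = (x + 1)^4

Eigenvalues and multiplicities (the geometric multiplicity of λ is n − rank(A − λI), which equals the number of Jordan blocks for λ):
  λ = -1: algebraic multiplicity = 4, geometric multiplicity = 3

Determining the block sizes for each eigenvalue:
  λ = -1: 3 blocks summing to 4 forces exactly one block of size 2 and the rest size 1 → block sizes [2, 1, 1]

Assembling the blocks gives a Jordan form
J =
  [-1,  1,  0,  0]
  [ 0, -1,  0,  0]
  [ 0,  0, -1,  0]
  [ 0,  0,  0, -1]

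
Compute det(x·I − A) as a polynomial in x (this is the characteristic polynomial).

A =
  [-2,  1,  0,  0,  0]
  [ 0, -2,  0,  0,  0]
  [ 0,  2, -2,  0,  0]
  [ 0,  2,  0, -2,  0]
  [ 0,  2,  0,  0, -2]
x^5 + 10*x^4 + 40*x^3 + 80*x^2 + 80*x + 32

Expanding det(x·I − A) (e.g. by cofactor expansion or by noting that A is similar to its Jordan form J, which has the same characteristic polynomial as A) gives
  χ_A(x) = x^5 + 10*x^4 + 40*x^3 + 80*x^2 + 80*x + 32
which factors as (x + 2)^5. The eigenvalues (with algebraic multiplicities) are λ = -2 with multiplicity 5.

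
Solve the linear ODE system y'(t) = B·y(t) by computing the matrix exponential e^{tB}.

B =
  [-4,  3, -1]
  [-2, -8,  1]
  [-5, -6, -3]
e^{tB} =
  [t*exp(-5*t) + exp(-5*t), 3*t*exp(-5*t), -t*exp(-5*t)]
  [-t^2*exp(-5*t)/2 - 2*t*exp(-5*t), -3*t^2*exp(-5*t)/2 - 3*t*exp(-5*t) + exp(-5*t), t^2*exp(-5*t)/2 + t*exp(-5*t)]
  [-3*t^2*exp(-5*t)/2 - 5*t*exp(-5*t), -9*t^2*exp(-5*t)/2 - 6*t*exp(-5*t), 3*t^2*exp(-5*t)/2 + 2*t*exp(-5*t) + exp(-5*t)]

Strategy: write B = P · J · P⁻¹ where J is a Jordan canonical form, so e^{tB} = P · e^{tJ} · P⁻¹, and e^{tJ} can be computed block-by-block.

B has Jordan form
J =
  [-5,  1,  0]
  [ 0, -5,  1]
  [ 0,  0, -5]
(up to reordering of blocks).

Per-block formulas:
  For a 3×3 Jordan block J_3(-5): exp(t · J_3(-5)) = e^(-5t)·(I + t·N + (t^2/2)·N^2), where N is the 3×3 nilpotent shift.

After assembling e^{tJ} and conjugating by P, we get:

e^{tB} =
  [t*exp(-5*t) + exp(-5*t), 3*t*exp(-5*t), -t*exp(-5*t)]
  [-t^2*exp(-5*t)/2 - 2*t*exp(-5*t), -3*t^2*exp(-5*t)/2 - 3*t*exp(-5*t) + exp(-5*t), t^2*exp(-5*t)/2 + t*exp(-5*t)]
  [-3*t^2*exp(-5*t)/2 - 5*t*exp(-5*t), -9*t^2*exp(-5*t)/2 - 6*t*exp(-5*t), 3*t^2*exp(-5*t)/2 + 2*t*exp(-5*t) + exp(-5*t)]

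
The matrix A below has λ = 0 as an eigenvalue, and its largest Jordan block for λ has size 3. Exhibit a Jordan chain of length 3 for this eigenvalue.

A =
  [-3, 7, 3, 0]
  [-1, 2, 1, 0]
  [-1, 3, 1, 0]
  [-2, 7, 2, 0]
A Jordan chain for λ = 0 of length 3:
v_1 = (-1, 0, -1, -3)ᵀ
v_2 = (-3, -1, -1, -2)ᵀ
v_3 = (1, 0, 0, 0)ᵀ

Let N = A − (0)·I. We want v_3 with N^3 v_3 = 0 but N^2 v_3 ≠ 0; then v_{j-1} := N · v_j for j = 3, …, 2.

Pick v_3 = (1, 0, 0, 0)ᵀ.
Then v_2 = N · v_3 = (-3, -1, -1, -2)ᵀ.
Then v_1 = N · v_2 = (-1, 0, -1, -3)ᵀ.

Sanity check: (A − (0)·I) v_1 = (0, 0, 0, 0)ᵀ = 0. ✓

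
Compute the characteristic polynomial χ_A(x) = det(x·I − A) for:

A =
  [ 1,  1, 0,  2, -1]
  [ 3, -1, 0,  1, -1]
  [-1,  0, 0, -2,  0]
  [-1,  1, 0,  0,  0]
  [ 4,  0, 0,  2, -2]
x^5 + 2*x^4 + x^3

Expanding det(x·I − A) (e.g. by cofactor expansion or by noting that A is similar to its Jordan form J, which has the same characteristic polynomial as A) gives
  χ_A(x) = x^5 + 2*x^4 + x^3
which factors as x^3*(x + 1)^2. The eigenvalues (with algebraic multiplicities) are λ = -1 with multiplicity 2, λ = 0 with multiplicity 3.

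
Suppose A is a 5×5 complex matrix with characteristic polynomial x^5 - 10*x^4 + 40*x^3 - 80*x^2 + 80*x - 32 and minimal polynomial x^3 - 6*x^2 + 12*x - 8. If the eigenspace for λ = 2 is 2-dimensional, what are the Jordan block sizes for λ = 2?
Block sizes for λ = 2: [3, 2]

Step 1 — from the characteristic polynomial, algebraic multiplicity of λ = 2 is 5. From dim ker(A − (2)·I) = 2, there are exactly 2 Jordan blocks for λ = 2.
Step 2 — from the minimal polynomial, the factor (x − 2)^3 tells us the largest block for λ = 2 has size 3.
Step 3 — with total size 5, 2 blocks, and largest block 3, the block sizes (in nonincreasing order) are [3, 2].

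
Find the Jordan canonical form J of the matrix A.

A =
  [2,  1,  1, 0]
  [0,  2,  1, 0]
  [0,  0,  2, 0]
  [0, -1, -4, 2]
J_3(2) ⊕ J_1(2)

The characteristic polynomial is
  det(x·I − A) = x^4 - 8*x^3 + 24*x^2 - 32*x + 16 = (x - 2)^4

Eigenvalues and multiplicities (the geometric multiplicity of λ is n − rank(A − λI), which equals the number of Jordan blocks for λ):
  λ = 2: algebraic multiplicity = 4, geometric multiplicity = 2

Determining the block sizes for each eigenvalue:
  λ = 2: with am = 4 and gm = 2, the partition is not yet determined (e.g. several partitions of 4 into 2 parts exist). Let N = A − (2)·I. Computing rank(N^1) = 2, rank(N^2) = 1, rank(N^3) = 0; the number of blocks of size ≥ j is rank(N^{j−1}) − rank(N^j), giving [2, 1, 1]. So we have 1 block(s) of size 3, 1 block(s) of size 1 → block sizes [3, 1]

Assembling the blocks gives a Jordan form
J =
  [2, 1, 0, 0]
  [0, 2, 1, 0]
  [0, 0, 2, 0]
  [0, 0, 0, 2]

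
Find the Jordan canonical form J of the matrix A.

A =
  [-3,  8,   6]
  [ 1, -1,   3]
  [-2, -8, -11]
J_2(-5) ⊕ J_1(-5)

The characteristic polynomial is
  det(x·I − A) = x^3 + 15*x^2 + 75*x + 125 = (x + 5)^3

Eigenvalues and multiplicities (the geometric multiplicity of λ is n − rank(A − λI), which equals the number of Jordan blocks for λ):
  λ = -5: algebraic multiplicity = 3, geometric multiplicity = 2

Determining the block sizes for each eigenvalue:
  λ = -5: 2 blocks summing to 3 forces exactly one block of size 2 and the rest size 1 → block sizes [2, 1]

Assembling the blocks gives a Jordan form
J =
  [-5,  1,  0]
  [ 0, -5,  0]
  [ 0,  0, -5]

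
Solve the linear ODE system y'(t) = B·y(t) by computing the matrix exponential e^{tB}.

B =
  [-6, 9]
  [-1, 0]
e^{tB} =
  [-3*t*exp(-3*t) + exp(-3*t), 9*t*exp(-3*t)]
  [-t*exp(-3*t), 3*t*exp(-3*t) + exp(-3*t)]

Strategy: write B = P · J · P⁻¹ where J is a Jordan canonical form, so e^{tB} = P · e^{tJ} · P⁻¹, and e^{tJ} can be computed block-by-block.

B has Jordan form
J =
  [-3,  1]
  [ 0, -3]
(up to reordering of blocks).

Per-block formulas:
  For a 2×2 Jordan block J_2(-3): exp(t · J_2(-3)) = e^(-3t)·(I + t·N), where N is the 2×2 nilpotent shift.

After assembling e^{tJ} and conjugating by P, we get:

e^{tB} =
  [-3*t*exp(-3*t) + exp(-3*t), 9*t*exp(-3*t)]
  [-t*exp(-3*t), 3*t*exp(-3*t) + exp(-3*t)]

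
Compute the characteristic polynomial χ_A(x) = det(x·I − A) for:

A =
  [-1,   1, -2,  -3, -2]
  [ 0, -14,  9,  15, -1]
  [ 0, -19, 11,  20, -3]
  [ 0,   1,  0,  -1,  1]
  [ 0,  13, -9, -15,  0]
x^5 + 5*x^4 + 10*x^3 + 10*x^2 + 5*x + 1

Expanding det(x·I − A) (e.g. by cofactor expansion or by noting that A is similar to its Jordan form J, which has the same characteristic polynomial as A) gives
  χ_A(x) = x^5 + 5*x^4 + 10*x^3 + 10*x^2 + 5*x + 1
which factors as (x + 1)^5. The eigenvalues (with algebraic multiplicities) are λ = -1 with multiplicity 5.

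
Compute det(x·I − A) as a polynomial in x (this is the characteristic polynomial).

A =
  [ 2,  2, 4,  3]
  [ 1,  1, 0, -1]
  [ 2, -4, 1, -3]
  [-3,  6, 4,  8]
x^4 - 12*x^3 + 54*x^2 - 108*x + 81

Expanding det(x·I − A) (e.g. by cofactor expansion or by noting that A is similar to its Jordan form J, which has the same characteristic polynomial as A) gives
  χ_A(x) = x^4 - 12*x^3 + 54*x^2 - 108*x + 81
which factors as (x - 3)^4. The eigenvalues (with algebraic multiplicities) are λ = 3 with multiplicity 4.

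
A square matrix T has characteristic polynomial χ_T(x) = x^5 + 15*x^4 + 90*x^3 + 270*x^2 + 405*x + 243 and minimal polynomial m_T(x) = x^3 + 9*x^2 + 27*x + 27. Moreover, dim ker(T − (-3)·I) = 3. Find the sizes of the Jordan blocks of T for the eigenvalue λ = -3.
Block sizes for λ = -3: [3, 1, 1]

Step 1 — from the characteristic polynomial, algebraic multiplicity of λ = -3 is 5. From dim ker(T − (-3)·I) = 3, there are exactly 3 Jordan blocks for λ = -3.
Step 2 — from the minimal polynomial, the factor (x + 3)^3 tells us the largest block for λ = -3 has size 3.
Step 3 — with total size 5, 3 blocks, and largest block 3, the block sizes (in nonincreasing order) are [3, 1, 1].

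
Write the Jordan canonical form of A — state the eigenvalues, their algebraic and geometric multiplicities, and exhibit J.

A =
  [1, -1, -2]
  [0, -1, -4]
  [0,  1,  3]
J_2(1) ⊕ J_1(1)

The characteristic polynomial is
  det(x·I − A) = x^3 - 3*x^2 + 3*x - 1 = (x - 1)^3

Eigenvalues and multiplicities (the geometric multiplicity of λ is n − rank(A − λI), which equals the number of Jordan blocks for λ):
  λ = 1: algebraic multiplicity = 3, geometric multiplicity = 2

Determining the block sizes for each eigenvalue:
  λ = 1: 2 blocks summing to 3 forces exactly one block of size 2 and the rest size 1 → block sizes [2, 1]

Assembling the blocks gives a Jordan form
J =
  [1, 1, 0]
  [0, 1, 0]
  [0, 0, 1]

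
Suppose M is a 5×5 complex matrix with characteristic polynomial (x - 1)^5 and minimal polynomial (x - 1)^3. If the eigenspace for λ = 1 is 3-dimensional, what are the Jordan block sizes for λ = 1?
Block sizes for λ = 1: [3, 1, 1]

Step 1 — from the characteristic polynomial, algebraic multiplicity of λ = 1 is 5. From dim ker(M − (1)·I) = 3, there are exactly 3 Jordan blocks for λ = 1.
Step 2 — from the minimal polynomial, the factor (x − 1)^3 tells us the largest block for λ = 1 has size 3.
Step 3 — with total size 5, 3 blocks, and largest block 3, the block sizes (in nonincreasing order) are [3, 1, 1].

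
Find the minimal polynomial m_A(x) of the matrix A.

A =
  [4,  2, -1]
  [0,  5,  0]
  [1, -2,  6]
x^2 - 10*x + 25

The characteristic polynomial is χ_A(x) = (x - 5)^3, so the eigenvalues are known. The minimal polynomial is
  m_A(x) = Π_λ (x − λ)^{k_λ}
where k_λ is the size of the *largest* Jordan block for λ (equivalently, the smallest k with (A − λI)^k v = 0 for every generalised eigenvector v of λ).

  λ = 5: largest Jordan block has size 2, contributing (x − 5)^2

So m_A(x) = (x - 5)^2 = x^2 - 10*x + 25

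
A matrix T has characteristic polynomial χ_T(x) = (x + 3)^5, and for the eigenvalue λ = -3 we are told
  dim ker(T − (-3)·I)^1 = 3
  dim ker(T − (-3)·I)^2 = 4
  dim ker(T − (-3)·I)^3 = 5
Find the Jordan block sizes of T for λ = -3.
Block sizes for λ = -3: [3, 1, 1]

From the dimensions of kernels of powers, the number of Jordan blocks of size at least j is d_j − d_{j−1} where d_j = dim ker(N^j) (with d_0 = 0). Computing the differences gives [3, 1, 1].
The number of blocks of size exactly k is (#blocks of size ≥ k) − (#blocks of size ≥ k + 1), so the partition is: 2 block(s) of size 1, 1 block(s) of size 3.
In nonincreasing order the block sizes are [3, 1, 1].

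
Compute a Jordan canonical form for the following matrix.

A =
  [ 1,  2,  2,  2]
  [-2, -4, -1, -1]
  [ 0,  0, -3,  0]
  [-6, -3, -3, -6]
J_2(-3) ⊕ J_1(-3) ⊕ J_1(-3)

The characteristic polynomial is
  det(x·I − A) = x^4 + 12*x^3 + 54*x^2 + 108*x + 81 = (x + 3)^4

Eigenvalues and multiplicities (the geometric multiplicity of λ is n − rank(A − λI), which equals the number of Jordan blocks for λ):
  λ = -3: algebraic multiplicity = 4, geometric multiplicity = 3

Determining the block sizes for each eigenvalue:
  λ = -3: 3 blocks summing to 4 forces exactly one block of size 2 and the rest size 1 → block sizes [2, 1, 1]

Assembling the blocks gives a Jordan form
J =
  [-3,  1,  0,  0]
  [ 0, -3,  0,  0]
  [ 0,  0, -3,  0]
  [ 0,  0,  0, -3]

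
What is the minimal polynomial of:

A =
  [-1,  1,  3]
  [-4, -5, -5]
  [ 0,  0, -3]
x^3 + 9*x^2 + 27*x + 27

The characteristic polynomial is χ_A(x) = (x + 3)^3, so the eigenvalues are known. The minimal polynomial is
  m_A(x) = Π_λ (x − λ)^{k_λ}
where k_λ is the size of the *largest* Jordan block for λ (equivalently, the smallest k with (A − λI)^k v = 0 for every generalised eigenvector v of λ).

  λ = -3: largest Jordan block has size 3, contributing (x + 3)^3

So m_A(x) = (x + 3)^3 = x^3 + 9*x^2 + 27*x + 27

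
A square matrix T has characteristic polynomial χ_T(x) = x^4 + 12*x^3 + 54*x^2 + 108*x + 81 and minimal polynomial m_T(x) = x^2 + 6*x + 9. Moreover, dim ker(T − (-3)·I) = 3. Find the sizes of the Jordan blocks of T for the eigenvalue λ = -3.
Block sizes for λ = -3: [2, 1, 1]

Step 1 — from the characteristic polynomial, algebraic multiplicity of λ = -3 is 4. From dim ker(T − (-3)·I) = 3, there are exactly 3 Jordan blocks for λ = -3.
Step 2 — from the minimal polynomial, the factor (x + 3)^2 tells us the largest block for λ = -3 has size 2.
Step 3 — with total size 4, 3 blocks, and largest block 2, the block sizes (in nonincreasing order) are [2, 1, 1].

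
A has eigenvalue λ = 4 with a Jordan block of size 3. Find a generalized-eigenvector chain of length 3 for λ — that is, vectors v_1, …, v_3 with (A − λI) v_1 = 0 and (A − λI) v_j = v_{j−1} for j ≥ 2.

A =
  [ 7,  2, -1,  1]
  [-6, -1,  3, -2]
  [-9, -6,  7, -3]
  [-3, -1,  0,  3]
A Jordan chain for λ = 4 of length 3:
v_1 = (3, -9, -9, 0)ᵀ
v_2 = (3, -6, -9, -3)ᵀ
v_3 = (1, 0, 0, 0)ᵀ

Let N = A − (4)·I. We want v_3 with N^3 v_3 = 0 but N^2 v_3 ≠ 0; then v_{j-1} := N · v_j for j = 3, …, 2.

Pick v_3 = (1, 0, 0, 0)ᵀ.
Then v_2 = N · v_3 = (3, -6, -9, -3)ᵀ.
Then v_1 = N · v_2 = (3, -9, -9, 0)ᵀ.

Sanity check: (A − (4)·I) v_1 = (0, 0, 0, 0)ᵀ = 0. ✓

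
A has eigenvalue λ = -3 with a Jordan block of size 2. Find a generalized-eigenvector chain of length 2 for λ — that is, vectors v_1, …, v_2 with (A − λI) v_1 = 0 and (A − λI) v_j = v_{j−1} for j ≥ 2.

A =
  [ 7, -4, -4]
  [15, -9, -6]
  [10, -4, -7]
A Jordan chain for λ = -3 of length 2:
v_1 = (10, 15, 10)ᵀ
v_2 = (1, 0, 0)ᵀ

Let N = A − (-3)·I. We want v_2 with N^2 v_2 = 0 but N^1 v_2 ≠ 0; then v_{j-1} := N · v_j for j = 2, …, 2.

Pick v_2 = (1, 0, 0)ᵀ.
Then v_1 = N · v_2 = (10, 15, 10)ᵀ.

Sanity check: (A − (-3)·I) v_1 = (0, 0, 0)ᵀ = 0. ✓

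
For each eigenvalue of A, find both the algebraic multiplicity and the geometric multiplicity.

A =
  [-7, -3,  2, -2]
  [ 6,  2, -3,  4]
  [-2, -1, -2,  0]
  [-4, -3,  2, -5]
λ = -3: alg = 4, geom = 2

Step 1 — factor the characteristic polynomial to read off the algebraic multiplicities:
  χ_A(x) = (x + 3)^4

Step 2 — compute geometric multiplicities via the rank-nullity identity g(λ) = n − rank(A − λI):
  rank(A − (-3)·I) = 2, so dim ker(A − (-3)·I) = n − 2 = 2

Summary:
  λ = -3: algebraic multiplicity = 4, geometric multiplicity = 2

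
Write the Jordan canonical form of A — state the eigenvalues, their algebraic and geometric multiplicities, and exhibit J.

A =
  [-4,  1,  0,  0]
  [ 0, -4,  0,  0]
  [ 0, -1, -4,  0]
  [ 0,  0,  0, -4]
J_2(-4) ⊕ J_1(-4) ⊕ J_1(-4)

The characteristic polynomial is
  det(x·I − A) = x^4 + 16*x^3 + 96*x^2 + 256*x + 256 = (x + 4)^4

Eigenvalues and multiplicities (the geometric multiplicity of λ is n − rank(A − λI), which equals the number of Jordan blocks for λ):
  λ = -4: algebraic multiplicity = 4, geometric multiplicity = 3

Determining the block sizes for each eigenvalue:
  λ = -4: 3 blocks summing to 4 forces exactly one block of size 2 and the rest size 1 → block sizes [2, 1, 1]

Assembling the blocks gives a Jordan form
J =
  [-4,  1,  0,  0]
  [ 0, -4,  0,  0]
  [ 0,  0, -4,  0]
  [ 0,  0,  0, -4]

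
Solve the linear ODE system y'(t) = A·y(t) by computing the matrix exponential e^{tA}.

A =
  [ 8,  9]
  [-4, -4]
e^{tA} =
  [6*t*exp(2*t) + exp(2*t), 9*t*exp(2*t)]
  [-4*t*exp(2*t), -6*t*exp(2*t) + exp(2*t)]

Strategy: write A = P · J · P⁻¹ where J is a Jordan canonical form, so e^{tA} = P · e^{tJ} · P⁻¹, and e^{tJ} can be computed block-by-block.

A has Jordan form
J =
  [2, 1]
  [0, 2]
(up to reordering of blocks).

Per-block formulas:
  For a 2×2 Jordan block J_2(2): exp(t · J_2(2)) = e^(2t)·(I + t·N), where N is the 2×2 nilpotent shift.

After assembling e^{tJ} and conjugating by P, we get:

e^{tA} =
  [6*t*exp(2*t) + exp(2*t), 9*t*exp(2*t)]
  [-4*t*exp(2*t), -6*t*exp(2*t) + exp(2*t)]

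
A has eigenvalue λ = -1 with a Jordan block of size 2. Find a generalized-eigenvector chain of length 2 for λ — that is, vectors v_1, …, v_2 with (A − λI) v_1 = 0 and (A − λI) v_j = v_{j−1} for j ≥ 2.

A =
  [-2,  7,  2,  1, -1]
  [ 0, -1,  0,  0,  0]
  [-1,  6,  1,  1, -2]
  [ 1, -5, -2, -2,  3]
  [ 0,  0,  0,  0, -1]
A Jordan chain for λ = -1 of length 2:
v_1 = (-1, 0, -1, 1, 0)ᵀ
v_2 = (1, 0, 0, 0, 0)ᵀ

Let N = A − (-1)·I. We want v_2 with N^2 v_2 = 0 but N^1 v_2 ≠ 0; then v_{j-1} := N · v_j for j = 2, …, 2.

Pick v_2 = (1, 0, 0, 0, 0)ᵀ.
Then v_1 = N · v_2 = (-1, 0, -1, 1, 0)ᵀ.

Sanity check: (A − (-1)·I) v_1 = (0, 0, 0, 0, 0)ᵀ = 0. ✓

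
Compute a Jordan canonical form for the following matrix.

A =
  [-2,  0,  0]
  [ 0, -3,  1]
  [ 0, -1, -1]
J_2(-2) ⊕ J_1(-2)

The characteristic polynomial is
  det(x·I − A) = x^3 + 6*x^2 + 12*x + 8 = (x + 2)^3

Eigenvalues and multiplicities (the geometric multiplicity of λ is n − rank(A − λI), which equals the number of Jordan blocks for λ):
  λ = -2: algebraic multiplicity = 3, geometric multiplicity = 2

Determining the block sizes for each eigenvalue:
  λ = -2: 2 blocks summing to 3 forces exactly one block of size 2 and the rest size 1 → block sizes [2, 1]

Assembling the blocks gives a Jordan form
J =
  [-2,  1,  0]
  [ 0, -2,  0]
  [ 0,  0, -2]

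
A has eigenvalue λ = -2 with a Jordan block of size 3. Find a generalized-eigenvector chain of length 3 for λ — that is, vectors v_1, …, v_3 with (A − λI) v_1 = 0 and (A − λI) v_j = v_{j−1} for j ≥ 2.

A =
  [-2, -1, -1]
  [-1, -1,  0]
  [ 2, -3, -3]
A Jordan chain for λ = -2 of length 3:
v_1 = (-1, -1, 1)ᵀ
v_2 = (0, -1, 2)ᵀ
v_3 = (1, 0, 0)ᵀ

Let N = A − (-2)·I. We want v_3 with N^3 v_3 = 0 but N^2 v_3 ≠ 0; then v_{j-1} := N · v_j for j = 3, …, 2.

Pick v_3 = (1, 0, 0)ᵀ.
Then v_2 = N · v_3 = (0, -1, 2)ᵀ.
Then v_1 = N · v_2 = (-1, -1, 1)ᵀ.

Sanity check: (A − (-2)·I) v_1 = (0, 0, 0)ᵀ = 0. ✓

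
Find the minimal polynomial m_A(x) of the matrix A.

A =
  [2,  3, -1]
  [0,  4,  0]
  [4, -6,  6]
x^2 - 8*x + 16

The characteristic polynomial is χ_A(x) = (x - 4)^3, so the eigenvalues are known. The minimal polynomial is
  m_A(x) = Π_λ (x − λ)^{k_λ}
where k_λ is the size of the *largest* Jordan block for λ (equivalently, the smallest k with (A − λI)^k v = 0 for every generalised eigenvector v of λ).

  λ = 4: largest Jordan block has size 2, contributing (x − 4)^2

So m_A(x) = (x - 4)^2 = x^2 - 8*x + 16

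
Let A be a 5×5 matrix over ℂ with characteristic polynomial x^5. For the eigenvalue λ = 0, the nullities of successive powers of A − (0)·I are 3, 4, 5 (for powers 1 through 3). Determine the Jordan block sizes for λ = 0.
Block sizes for λ = 0: [3, 1, 1]

From the dimensions of kernels of powers, the number of Jordan blocks of size at least j is d_j − d_{j−1} where d_j = dim ker(N^j) (with d_0 = 0). Computing the differences gives [3, 1, 1].
The number of blocks of size exactly k is (#blocks of size ≥ k) − (#blocks of size ≥ k + 1), so the partition is: 2 block(s) of size 1, 1 block(s) of size 3.
In nonincreasing order the block sizes are [3, 1, 1].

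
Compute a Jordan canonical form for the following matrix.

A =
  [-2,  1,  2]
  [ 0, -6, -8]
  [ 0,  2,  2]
J_2(-2) ⊕ J_1(-2)

The characteristic polynomial is
  det(x·I − A) = x^3 + 6*x^2 + 12*x + 8 = (x + 2)^3

Eigenvalues and multiplicities (the geometric multiplicity of λ is n − rank(A − λI), which equals the number of Jordan blocks for λ):
  λ = -2: algebraic multiplicity = 3, geometric multiplicity = 2

Determining the block sizes for each eigenvalue:
  λ = -2: 2 blocks summing to 3 forces exactly one block of size 2 and the rest size 1 → block sizes [2, 1]

Assembling the blocks gives a Jordan form
J =
  [-2,  1,  0]
  [ 0, -2,  0]
  [ 0,  0, -2]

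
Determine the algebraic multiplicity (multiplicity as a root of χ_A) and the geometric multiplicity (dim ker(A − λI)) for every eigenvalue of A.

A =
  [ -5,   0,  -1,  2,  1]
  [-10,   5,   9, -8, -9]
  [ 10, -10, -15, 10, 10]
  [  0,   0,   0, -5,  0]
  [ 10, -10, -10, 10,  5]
λ = -5: alg = 4, geom = 3; λ = 5: alg = 1, geom = 1

Step 1 — factor the characteristic polynomial to read off the algebraic multiplicities:
  χ_A(x) = (x - 5)*(x + 5)^4

Step 2 — compute geometric multiplicities via the rank-nullity identity g(λ) = n − rank(A − λI):
  rank(A − (-5)·I) = 2, so dim ker(A − (-5)·I) = n − 2 = 3
  rank(A − (5)·I) = 4, so dim ker(A − (5)·I) = n − 4 = 1

Summary:
  λ = -5: algebraic multiplicity = 4, geometric multiplicity = 3
  λ = 5: algebraic multiplicity = 1, geometric multiplicity = 1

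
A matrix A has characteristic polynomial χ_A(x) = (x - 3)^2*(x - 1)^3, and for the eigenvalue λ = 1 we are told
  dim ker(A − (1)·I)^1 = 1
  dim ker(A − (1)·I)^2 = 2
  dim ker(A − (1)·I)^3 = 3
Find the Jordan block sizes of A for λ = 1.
Block sizes for λ = 1: [3]

From the dimensions of kernels of powers, the number of Jordan blocks of size at least j is d_j − d_{j−1} where d_j = dim ker(N^j) (with d_0 = 0). Computing the differences gives [1, 1, 1].
The number of blocks of size exactly k is (#blocks of size ≥ k) − (#blocks of size ≥ k + 1), so the partition is: 1 block(s) of size 3.
In nonincreasing order the block sizes are [3].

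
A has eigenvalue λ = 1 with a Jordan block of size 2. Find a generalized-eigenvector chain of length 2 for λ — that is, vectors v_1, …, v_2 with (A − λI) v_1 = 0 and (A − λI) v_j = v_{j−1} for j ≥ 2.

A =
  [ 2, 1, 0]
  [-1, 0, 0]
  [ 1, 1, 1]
A Jordan chain for λ = 1 of length 2:
v_1 = (1, -1, 1)ᵀ
v_2 = (1, 0, 0)ᵀ

Let N = A − (1)·I. We want v_2 with N^2 v_2 = 0 but N^1 v_2 ≠ 0; then v_{j-1} := N · v_j for j = 2, …, 2.

Pick v_2 = (1, 0, 0)ᵀ.
Then v_1 = N · v_2 = (1, -1, 1)ᵀ.

Sanity check: (A − (1)·I) v_1 = (0, 0, 0)ᵀ = 0. ✓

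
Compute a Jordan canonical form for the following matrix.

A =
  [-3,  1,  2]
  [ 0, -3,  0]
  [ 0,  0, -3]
J_2(-3) ⊕ J_1(-3)

The characteristic polynomial is
  det(x·I − A) = x^3 + 9*x^2 + 27*x + 27 = (x + 3)^3

Eigenvalues and multiplicities (the geometric multiplicity of λ is n − rank(A − λI), which equals the number of Jordan blocks for λ):
  λ = -3: algebraic multiplicity = 3, geometric multiplicity = 2

Determining the block sizes for each eigenvalue:
  λ = -3: 2 blocks summing to 3 forces exactly one block of size 2 and the rest size 1 → block sizes [2, 1]

Assembling the blocks gives a Jordan form
J =
  [-3,  1,  0]
  [ 0, -3,  0]
  [ 0,  0, -3]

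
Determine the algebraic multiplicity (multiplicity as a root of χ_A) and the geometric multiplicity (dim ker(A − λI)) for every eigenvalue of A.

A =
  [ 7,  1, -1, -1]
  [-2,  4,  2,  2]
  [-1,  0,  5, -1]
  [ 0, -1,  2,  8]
λ = 6: alg = 4, geom = 2

Step 1 — factor the characteristic polynomial to read off the algebraic multiplicities:
  χ_A(x) = (x - 6)^4

Step 2 — compute geometric multiplicities via the rank-nullity identity g(λ) = n − rank(A − λI):
  rank(A − (6)·I) = 2, so dim ker(A − (6)·I) = n − 2 = 2

Summary:
  λ = 6: algebraic multiplicity = 4, geometric multiplicity = 2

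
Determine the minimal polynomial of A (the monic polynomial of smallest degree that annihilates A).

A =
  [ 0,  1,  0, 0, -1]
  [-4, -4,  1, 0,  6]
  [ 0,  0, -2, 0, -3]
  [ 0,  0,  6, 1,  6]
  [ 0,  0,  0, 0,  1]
x^4 + 5*x^3 + 6*x^2 - 4*x - 8

The characteristic polynomial is χ_A(x) = (x - 1)^2*(x + 2)^3, so the eigenvalues are known. The minimal polynomial is
  m_A(x) = Π_λ (x − λ)^{k_λ}
where k_λ is the size of the *largest* Jordan block for λ (equivalently, the smallest k with (A − λI)^k v = 0 for every generalised eigenvector v of λ).

  λ = -2: largest Jordan block has size 3, contributing (x + 2)^3
  λ = 1: largest Jordan block has size 1, contributing (x − 1)

So m_A(x) = (x - 1)*(x + 2)^3 = x^4 + 5*x^3 + 6*x^2 - 4*x - 8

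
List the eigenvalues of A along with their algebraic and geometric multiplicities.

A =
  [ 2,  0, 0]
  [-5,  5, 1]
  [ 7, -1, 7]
λ = 2: alg = 1, geom = 1; λ = 6: alg = 2, geom = 1

Step 1 — factor the characteristic polynomial to read off the algebraic multiplicities:
  χ_A(x) = (x - 6)^2*(x - 2)

Step 2 — compute geometric multiplicities via the rank-nullity identity g(λ) = n − rank(A − λI):
  rank(A − (2)·I) = 2, so dim ker(A − (2)·I) = n − 2 = 1
  rank(A − (6)·I) = 2, so dim ker(A − (6)·I) = n − 2 = 1

Summary:
  λ = 2: algebraic multiplicity = 1, geometric multiplicity = 1
  λ = 6: algebraic multiplicity = 2, geometric multiplicity = 1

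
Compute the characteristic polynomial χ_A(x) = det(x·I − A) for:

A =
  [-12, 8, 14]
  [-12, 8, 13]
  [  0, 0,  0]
x^3 + 4*x^2

Expanding det(x·I − A) (e.g. by cofactor expansion or by noting that A is similar to its Jordan form J, which has the same characteristic polynomial as A) gives
  χ_A(x) = x^3 + 4*x^2
which factors as x^2*(x + 4). The eigenvalues (with algebraic multiplicities) are λ = -4 with multiplicity 1, λ = 0 with multiplicity 2.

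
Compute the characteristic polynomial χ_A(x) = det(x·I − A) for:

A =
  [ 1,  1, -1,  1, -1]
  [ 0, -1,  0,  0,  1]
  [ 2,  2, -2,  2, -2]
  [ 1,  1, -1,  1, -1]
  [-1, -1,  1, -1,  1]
x^5

Expanding det(x·I − A) (e.g. by cofactor expansion or by noting that A is similar to its Jordan form J, which has the same characteristic polynomial as A) gives
  χ_A(x) = x^5
which factors as x^5. The eigenvalues (with algebraic multiplicities) are λ = 0 with multiplicity 5.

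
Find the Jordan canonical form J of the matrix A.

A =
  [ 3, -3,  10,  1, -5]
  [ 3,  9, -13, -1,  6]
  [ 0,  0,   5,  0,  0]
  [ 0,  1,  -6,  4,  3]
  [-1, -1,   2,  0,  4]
J_3(5) ⊕ J_2(5)

The characteristic polynomial is
  det(x·I − A) = x^5 - 25*x^4 + 250*x^3 - 1250*x^2 + 3125*x - 3125 = (x - 5)^5

Eigenvalues and multiplicities (the geometric multiplicity of λ is n − rank(A − λI), which equals the number of Jordan blocks for λ):
  λ = 5: algebraic multiplicity = 5, geometric multiplicity = 2

Determining the block sizes for each eigenvalue:
  λ = 5: with am = 5 and gm = 2, the partition is not yet determined (e.g. several partitions of 5 into 2 parts exist). Let N = A − (5)·I. Computing rank(N^1) = 3, rank(N^2) = 1, rank(N^3) = 0; the number of blocks of size ≥ j is rank(N^{j−1}) − rank(N^j), giving [2, 2, 1]. So we have 1 block(s) of size 3, 1 block(s) of size 2 → block sizes [3, 2]

Assembling the blocks gives a Jordan form
J =
  [5, 1, 0, 0, 0]
  [0, 5, 1, 0, 0]
  [0, 0, 5, 0, 0]
  [0, 0, 0, 5, 1]
  [0, 0, 0, 0, 5]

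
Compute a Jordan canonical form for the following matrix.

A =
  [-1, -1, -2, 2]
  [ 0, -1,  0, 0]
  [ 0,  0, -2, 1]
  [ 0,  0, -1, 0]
J_2(-1) ⊕ J_2(-1)

The characteristic polynomial is
  det(x·I − A) = x^4 + 4*x^3 + 6*x^2 + 4*x + 1 = (x + 1)^4

Eigenvalues and multiplicities (the geometric multiplicity of λ is n − rank(A − λI), which equals the number of Jordan blocks for λ):
  λ = -1: algebraic multiplicity = 4, geometric multiplicity = 2

Determining the block sizes for each eigenvalue:
  λ = -1: with am = 4 and gm = 2, the partition is not yet determined (e.g. several partitions of 4 into 2 parts exist). Let N = A − (-1)·I. Computing rank(N^1) = 2, rank(N^2) = 0; the number of blocks of size ≥ j is rank(N^{j−1}) − rank(N^j), giving [2, 2]. So we have 2 block(s) of size 2 → block sizes [2, 2]

Assembling the blocks gives a Jordan form
J =
  [-1,  1,  0,  0]
  [ 0, -1,  0,  0]
  [ 0,  0, -1,  1]
  [ 0,  0,  0, -1]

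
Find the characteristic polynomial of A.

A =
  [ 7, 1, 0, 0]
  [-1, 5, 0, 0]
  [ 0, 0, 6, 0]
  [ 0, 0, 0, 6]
x^4 - 24*x^3 + 216*x^2 - 864*x + 1296

Expanding det(x·I − A) (e.g. by cofactor expansion or by noting that A is similar to its Jordan form J, which has the same characteristic polynomial as A) gives
  χ_A(x) = x^4 - 24*x^3 + 216*x^2 - 864*x + 1296
which factors as (x - 6)^4. The eigenvalues (with algebraic multiplicities) are λ = 6 with multiplicity 4.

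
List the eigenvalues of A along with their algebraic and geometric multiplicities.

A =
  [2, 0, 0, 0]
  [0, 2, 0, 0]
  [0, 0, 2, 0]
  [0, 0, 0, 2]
λ = 2: alg = 4, geom = 4

Step 1 — factor the characteristic polynomial to read off the algebraic multiplicities:
  χ_A(x) = (x - 2)^4

Step 2 — compute geometric multiplicities via the rank-nullity identity g(λ) = n − rank(A − λI):
  rank(A − (2)·I) = 0, so dim ker(A − (2)·I) = n − 0 = 4

Summary:
  λ = 2: algebraic multiplicity = 4, geometric multiplicity = 4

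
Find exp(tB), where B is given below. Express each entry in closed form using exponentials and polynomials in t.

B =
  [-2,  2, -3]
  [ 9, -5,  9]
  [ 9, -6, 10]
e^{tB} =
  [-3*t*exp(t) + exp(t), 2*t*exp(t), -3*t*exp(t)]
  [9*t*exp(t), -6*t*exp(t) + exp(t), 9*t*exp(t)]
  [9*t*exp(t), -6*t*exp(t), 9*t*exp(t) + exp(t)]

Strategy: write B = P · J · P⁻¹ where J is a Jordan canonical form, so e^{tB} = P · e^{tJ} · P⁻¹, and e^{tJ} can be computed block-by-block.

B has Jordan form
J =
  [1, 1, 0]
  [0, 1, 0]
  [0, 0, 1]
(up to reordering of blocks).

Per-block formulas:
  For a 1×1 block at λ = 1: exp(t · [1]) = [e^(1t)].
  For a 2×2 Jordan block J_2(1): exp(t · J_2(1)) = e^(1t)·(I + t·N), where N is the 2×2 nilpotent shift.

After assembling e^{tJ} and conjugating by P, we get:

e^{tB} =
  [-3*t*exp(t) + exp(t), 2*t*exp(t), -3*t*exp(t)]
  [9*t*exp(t), -6*t*exp(t) + exp(t), 9*t*exp(t)]
  [9*t*exp(t), -6*t*exp(t), 9*t*exp(t) + exp(t)]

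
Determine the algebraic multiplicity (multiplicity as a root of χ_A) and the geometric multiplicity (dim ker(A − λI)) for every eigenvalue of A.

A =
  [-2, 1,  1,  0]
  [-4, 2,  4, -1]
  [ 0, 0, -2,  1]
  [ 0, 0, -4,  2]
λ = 0: alg = 4, geom = 2

Step 1 — factor the characteristic polynomial to read off the algebraic multiplicities:
  χ_A(x) = x^4

Step 2 — compute geometric multiplicities via the rank-nullity identity g(λ) = n − rank(A − λI):
  rank(A − (0)·I) = 2, so dim ker(A − (0)·I) = n − 2 = 2

Summary:
  λ = 0: algebraic multiplicity = 4, geometric multiplicity = 2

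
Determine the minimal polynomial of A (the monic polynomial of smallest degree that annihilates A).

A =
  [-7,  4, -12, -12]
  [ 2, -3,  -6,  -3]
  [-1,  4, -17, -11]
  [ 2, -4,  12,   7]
x^2 + 10*x + 25

The characteristic polynomial is χ_A(x) = (x + 5)^4, so the eigenvalues are known. The minimal polynomial is
  m_A(x) = Π_λ (x − λ)^{k_λ}
where k_λ is the size of the *largest* Jordan block for λ (equivalently, the smallest k with (A − λI)^k v = 0 for every generalised eigenvector v of λ).

  λ = -5: largest Jordan block has size 2, contributing (x + 5)^2

So m_A(x) = (x + 5)^2 = x^2 + 10*x + 25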